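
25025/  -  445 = - 57 + 68/89 = - 56.24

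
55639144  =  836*66554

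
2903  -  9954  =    -  7051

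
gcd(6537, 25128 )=3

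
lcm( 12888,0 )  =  0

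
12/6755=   12/6755 = 0.00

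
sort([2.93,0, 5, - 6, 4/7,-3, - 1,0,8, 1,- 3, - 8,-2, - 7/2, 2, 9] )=[ - 8,-6, - 7/2,  -  3, - 3, - 2,-1,0,0 , 4/7, 1, 2,  2.93, 5,8 , 9 ]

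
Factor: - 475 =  - 5^2 * 19^1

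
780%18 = 6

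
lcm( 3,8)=24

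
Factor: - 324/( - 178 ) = 162/89 = 2^1*3^4*89^ ( - 1)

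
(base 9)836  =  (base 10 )681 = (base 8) 1251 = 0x2a9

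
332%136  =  60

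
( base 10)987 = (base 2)1111011011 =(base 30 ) 12r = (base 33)tu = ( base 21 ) 250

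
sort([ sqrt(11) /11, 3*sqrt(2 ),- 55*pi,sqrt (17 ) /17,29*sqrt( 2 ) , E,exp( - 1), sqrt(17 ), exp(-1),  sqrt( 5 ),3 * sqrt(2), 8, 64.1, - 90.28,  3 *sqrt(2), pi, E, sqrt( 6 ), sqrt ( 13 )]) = [-55* pi, - 90.28  ,  sqrt( 17 ) /17,sqrt(11)/11, exp(-1 ), exp(-1 ), sqrt( 5 ), sqrt ( 6), E,E, pi, sqrt(13 ), sqrt( 17 ),3*sqrt (2),  3*sqrt( 2),3*sqrt(2 )  ,  8,29 * sqrt( 2 ), 64.1 ] 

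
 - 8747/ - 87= 100 + 47/87 = 100.54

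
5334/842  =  2667/421=   6.33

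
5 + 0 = 5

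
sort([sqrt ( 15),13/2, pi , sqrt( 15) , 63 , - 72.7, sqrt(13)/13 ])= [ - 72.7,sqrt (13)/13 , pi, sqrt(15),sqrt( 15), 13/2, 63 ] 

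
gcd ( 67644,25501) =1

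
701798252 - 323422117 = 378376135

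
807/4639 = 807/4639 = 0.17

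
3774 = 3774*1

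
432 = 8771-8339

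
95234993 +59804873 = 155039866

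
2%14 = 2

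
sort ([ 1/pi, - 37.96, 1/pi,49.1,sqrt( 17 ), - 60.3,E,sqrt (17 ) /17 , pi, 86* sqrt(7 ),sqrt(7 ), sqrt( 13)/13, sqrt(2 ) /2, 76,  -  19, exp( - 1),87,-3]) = [-60.3, - 37.96, - 19 , -3, sqrt( 17 ) /17,sqrt(13 ) /13,1/pi, 1/pi , exp( - 1 ),sqrt(2)/2,sqrt( 7 ),E,pi,  sqrt(17 ),49.1, 76,87,86*sqrt(7)] 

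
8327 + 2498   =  10825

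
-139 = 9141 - 9280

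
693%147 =105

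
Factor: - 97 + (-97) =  - 2^1 * 97^1= - 194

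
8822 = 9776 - 954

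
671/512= 1+159/512   =  1.31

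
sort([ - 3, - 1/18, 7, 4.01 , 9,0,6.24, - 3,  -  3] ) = [-3, - 3, - 3, - 1/18,0,4.01,6.24,7,9] 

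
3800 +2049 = 5849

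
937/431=937/431 = 2.17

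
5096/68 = 1274/17 = 74.94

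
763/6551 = 763/6551 = 0.12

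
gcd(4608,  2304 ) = 2304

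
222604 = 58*3838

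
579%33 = 18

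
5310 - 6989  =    -  1679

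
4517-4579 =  - 62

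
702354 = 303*2318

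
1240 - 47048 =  - 45808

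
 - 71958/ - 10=35979/5 = 7195.80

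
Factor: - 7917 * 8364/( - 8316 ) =3^( - 1) * 11^( - 1 )* 13^1* 17^1*29^1 *41^1 = 262769/33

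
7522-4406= 3116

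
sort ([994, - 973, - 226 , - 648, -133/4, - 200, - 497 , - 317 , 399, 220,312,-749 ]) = [ - 973, - 749 ,-648, - 497, - 317 , - 226, - 200, - 133/4, 220, 312,  399,994 ] 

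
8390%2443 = 1061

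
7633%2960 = 1713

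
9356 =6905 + 2451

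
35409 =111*319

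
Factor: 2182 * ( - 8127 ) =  - 17733114 = - 2^1*3^3*7^1*43^1*1091^1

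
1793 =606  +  1187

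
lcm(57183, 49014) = 343098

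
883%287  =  22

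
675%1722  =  675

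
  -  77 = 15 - 92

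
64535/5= 12907 = 12907.00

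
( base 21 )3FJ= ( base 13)9A6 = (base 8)3171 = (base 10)1657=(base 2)11001111001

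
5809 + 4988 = 10797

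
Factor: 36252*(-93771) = -2^2*3^5*19^1*23^1*53^1 *151^1 = -3399386292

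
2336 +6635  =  8971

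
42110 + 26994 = 69104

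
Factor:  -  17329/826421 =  - 13^1*17^( - 1)*31^1*43^1*173^( - 1)*281^(- 1)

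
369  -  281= 88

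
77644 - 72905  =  4739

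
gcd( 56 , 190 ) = 2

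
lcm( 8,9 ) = 72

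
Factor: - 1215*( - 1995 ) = 2423925 = 3^6*5^2 * 7^1*19^1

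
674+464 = 1138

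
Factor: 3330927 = 3^2*370103^1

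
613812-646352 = -32540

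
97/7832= 97/7832 = 0.01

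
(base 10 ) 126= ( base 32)3u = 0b1111110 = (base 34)3O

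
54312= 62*876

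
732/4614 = 122/769= 0.16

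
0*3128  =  0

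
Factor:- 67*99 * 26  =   - 2^1 * 3^2*11^1*13^1*67^1 =- 172458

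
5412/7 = 773 + 1/7 = 773.14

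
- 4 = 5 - 9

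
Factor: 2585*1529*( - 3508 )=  - 2^2*5^1*11^2*47^1*139^1*877^1 = -13865247220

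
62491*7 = 437437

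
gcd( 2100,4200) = 2100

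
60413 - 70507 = - 10094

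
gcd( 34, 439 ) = 1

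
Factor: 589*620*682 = 2^3 * 5^1 * 11^1 * 19^1*31^3 = 249052760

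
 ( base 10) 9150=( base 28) bim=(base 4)2032332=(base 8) 21676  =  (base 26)DDO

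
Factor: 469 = 7^1* 67^1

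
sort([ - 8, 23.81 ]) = [ - 8, 23.81]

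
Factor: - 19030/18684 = -2^(  -  1)*3^( - 3)*5^1*11^1 = - 55/54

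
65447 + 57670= 123117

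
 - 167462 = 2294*( - 73)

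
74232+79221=153453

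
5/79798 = 5/79798  =  0.00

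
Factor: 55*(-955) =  - 52525 =- 5^2*11^1*191^1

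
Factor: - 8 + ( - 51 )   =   - 59^1= - 59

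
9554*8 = 76432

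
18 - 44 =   -  26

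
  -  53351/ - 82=650 + 51/82 = 650.62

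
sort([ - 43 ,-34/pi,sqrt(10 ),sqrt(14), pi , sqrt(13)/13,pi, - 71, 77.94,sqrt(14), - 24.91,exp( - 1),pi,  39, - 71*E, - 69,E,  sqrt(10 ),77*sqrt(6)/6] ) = [ - 71*E, - 71, - 69, - 43 ,-24.91, - 34/pi,sqrt(13 ) /13,exp ( - 1), E,pi,pi,pi, sqrt(10 ),  sqrt(10 ),sqrt(14),sqrt(14) , 77*sqrt( 6 ) /6, 39,77.94 ] 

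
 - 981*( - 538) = 527778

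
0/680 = 0= 0.00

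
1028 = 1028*1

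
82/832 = 41/416  =  0.10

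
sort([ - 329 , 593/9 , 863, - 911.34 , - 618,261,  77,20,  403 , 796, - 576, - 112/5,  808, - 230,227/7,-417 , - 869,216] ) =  [ - 911.34,- 869 , - 618, - 576, - 417, - 329, - 230, - 112/5, 20,227/7, 593/9 , 77, 216,261, 403,796,808,863 ] 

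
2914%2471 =443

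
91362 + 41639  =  133001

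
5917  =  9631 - 3714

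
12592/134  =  93 + 65/67  =  93.97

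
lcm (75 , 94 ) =7050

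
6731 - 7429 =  - 698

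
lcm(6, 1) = 6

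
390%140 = 110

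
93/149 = 93/149 = 0.62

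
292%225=67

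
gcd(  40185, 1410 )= 705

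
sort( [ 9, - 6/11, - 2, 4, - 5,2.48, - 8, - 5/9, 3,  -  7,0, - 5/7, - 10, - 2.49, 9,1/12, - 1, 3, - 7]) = [-10,  -  8, - 7, - 7,-5, - 2.49, - 2, -1, - 5/7, - 5/9, - 6/11, 0, 1/12,2.48 , 3, 3, 4, 9, 9] 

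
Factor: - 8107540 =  - 2^2*5^1*7^2 *8273^1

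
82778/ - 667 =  - 82778/667=-  124.10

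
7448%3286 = 876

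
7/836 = 7/836 = 0.01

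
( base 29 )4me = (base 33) 3mn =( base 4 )332300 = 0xfb0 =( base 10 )4016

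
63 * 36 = 2268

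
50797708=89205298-38407590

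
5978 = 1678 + 4300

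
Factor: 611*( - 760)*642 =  - 2^4 * 3^1*5^1 * 13^1 * 19^1 * 47^1 * 107^1  =  - 298119120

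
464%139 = 47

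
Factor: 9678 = 2^1*3^1*1613^1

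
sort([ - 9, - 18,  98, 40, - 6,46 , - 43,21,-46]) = [ - 46, - 43 , - 18, - 9, - 6 , 21,40,46, 98] 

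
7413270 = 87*85210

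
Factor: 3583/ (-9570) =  - 2^ (  -  1)*3^( - 1)*5^(-1)*11^( - 1 )*29^(  -  1)*3583^1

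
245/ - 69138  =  -1 + 68893/69138 = - 0.00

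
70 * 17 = 1190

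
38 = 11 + 27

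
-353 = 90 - 443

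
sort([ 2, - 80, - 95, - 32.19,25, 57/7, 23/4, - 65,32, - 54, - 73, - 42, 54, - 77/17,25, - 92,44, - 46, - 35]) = [ - 95 , - 92, - 80, - 73, - 65, - 54,-46, - 42, - 35,-32.19, - 77/17,2,  23/4,57/7, 25, 25,  32,44,54]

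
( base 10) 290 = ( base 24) C2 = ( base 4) 10202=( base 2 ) 100100010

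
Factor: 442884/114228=3^( - 1 )*13^1 * 17^1 *19^( - 1 ) = 221/57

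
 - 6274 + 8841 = 2567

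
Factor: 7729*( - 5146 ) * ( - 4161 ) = 165497258874 = 2^1*3^1*19^1*31^1*59^1*73^1*83^1*131^1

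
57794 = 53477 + 4317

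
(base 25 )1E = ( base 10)39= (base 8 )47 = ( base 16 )27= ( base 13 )30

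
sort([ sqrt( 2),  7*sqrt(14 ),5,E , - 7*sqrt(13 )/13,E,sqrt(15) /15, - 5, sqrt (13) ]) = [ - 5, - 7  *  sqrt( 13)/13,sqrt( 15) /15,sqrt( 2 ), E , E,sqrt(13),5, 7 * sqrt( 14)] 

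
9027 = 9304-277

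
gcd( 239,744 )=1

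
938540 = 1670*562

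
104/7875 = 104/7875 = 0.01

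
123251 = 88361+34890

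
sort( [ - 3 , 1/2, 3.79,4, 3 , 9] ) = [ - 3, 1/2, 3, 3.79,4, 9 ]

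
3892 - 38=3854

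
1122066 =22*51003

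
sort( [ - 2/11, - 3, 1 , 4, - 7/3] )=[-3, - 7/3, - 2/11 , 1,  4]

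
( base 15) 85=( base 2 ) 1111101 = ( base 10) 125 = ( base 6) 325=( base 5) 1000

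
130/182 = 5/7 = 0.71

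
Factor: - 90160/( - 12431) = 2^4*5^1*7^2*23^1*31^(  -  1)*401^ ( - 1 )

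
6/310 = 3/155 = 0.02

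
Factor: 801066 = 2^1*3^1*7^1*19073^1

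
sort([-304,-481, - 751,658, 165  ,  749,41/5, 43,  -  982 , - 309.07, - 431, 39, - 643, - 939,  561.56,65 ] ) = [  -  982 , - 939, - 751, - 643, -481, - 431, - 309.07 , - 304 , 41/5, 39, 43, 65, 165, 561.56, 658,749 ] 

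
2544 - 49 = 2495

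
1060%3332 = 1060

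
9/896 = 9/896 = 0.01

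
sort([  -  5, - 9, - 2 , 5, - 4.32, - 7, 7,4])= [ - 9, - 7, - 5, - 4.32, - 2,  4, 5,7]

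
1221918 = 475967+745951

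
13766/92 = 6883/46 =149.63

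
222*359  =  79698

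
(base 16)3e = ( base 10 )62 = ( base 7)116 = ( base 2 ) 111110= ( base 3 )2022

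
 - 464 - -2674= 2210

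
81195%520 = 75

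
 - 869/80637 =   -  1 + 79768/80637 = -0.01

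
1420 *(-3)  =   - 4260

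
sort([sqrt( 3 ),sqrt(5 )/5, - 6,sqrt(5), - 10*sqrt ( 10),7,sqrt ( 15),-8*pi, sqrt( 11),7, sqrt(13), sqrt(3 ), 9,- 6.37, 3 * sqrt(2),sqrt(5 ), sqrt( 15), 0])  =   [-10*sqrt(10 ),-8*pi, - 6.37, -6, 0,sqrt(5 )/5,sqrt ( 3),sqrt(3),sqrt(5), sqrt( 5), sqrt(11), sqrt( 13),sqrt(15 ), sqrt(15), 3*sqrt(2),7, 7, 9 ]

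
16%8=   0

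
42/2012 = 21/1006 =0.02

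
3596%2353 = 1243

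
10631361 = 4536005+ 6095356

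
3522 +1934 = 5456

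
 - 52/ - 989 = 52/989 = 0.05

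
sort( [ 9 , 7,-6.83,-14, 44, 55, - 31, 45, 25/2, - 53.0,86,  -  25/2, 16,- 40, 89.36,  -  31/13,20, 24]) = [ - 53.0, - 40, - 31,  -  14, - 25/2 , - 6.83, - 31/13, 7, 9  ,  25/2, 16,20,24, 44, 45,55, 86 , 89.36 ] 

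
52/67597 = 52/67597 =0.00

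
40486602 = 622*65091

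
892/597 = 1 + 295/597 = 1.49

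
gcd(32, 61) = 1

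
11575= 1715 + 9860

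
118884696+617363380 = 736248076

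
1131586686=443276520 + 688310166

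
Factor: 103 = 103^1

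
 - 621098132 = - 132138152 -488959980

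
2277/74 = 30 + 57/74 =30.77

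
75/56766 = 25/18922  =  0.00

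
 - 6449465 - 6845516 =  - 13294981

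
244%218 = 26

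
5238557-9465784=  - 4227227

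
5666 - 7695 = - 2029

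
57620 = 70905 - 13285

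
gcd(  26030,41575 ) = 5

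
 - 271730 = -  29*9370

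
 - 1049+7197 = 6148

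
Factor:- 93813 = -3^1*31271^1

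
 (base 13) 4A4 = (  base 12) 576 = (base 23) 1c5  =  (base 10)810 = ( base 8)1452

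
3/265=3/265 = 0.01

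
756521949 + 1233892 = 757755841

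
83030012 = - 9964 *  (- 8333) 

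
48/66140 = 12/16535 = 0.00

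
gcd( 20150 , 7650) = 50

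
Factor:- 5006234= -2^1*19^1*131743^1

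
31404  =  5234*6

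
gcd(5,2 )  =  1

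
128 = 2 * 64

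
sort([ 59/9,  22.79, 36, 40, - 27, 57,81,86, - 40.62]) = [ - 40.62, - 27,  59/9, 22.79, 36,40,57, 81, 86]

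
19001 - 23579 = - 4578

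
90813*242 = 21976746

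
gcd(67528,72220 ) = 92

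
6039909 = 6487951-448042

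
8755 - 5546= 3209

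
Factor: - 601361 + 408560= - 3^1 *7^1*9181^1 = - 192801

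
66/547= 66/547 = 0.12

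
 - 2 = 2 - 4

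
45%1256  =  45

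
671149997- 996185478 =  - 325035481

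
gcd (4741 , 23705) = 4741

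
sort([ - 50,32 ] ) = [ -50, 32] 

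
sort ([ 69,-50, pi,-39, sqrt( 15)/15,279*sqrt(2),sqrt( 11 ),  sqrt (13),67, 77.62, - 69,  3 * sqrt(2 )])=[ - 69,-50, - 39,sqrt(15)/15, pi,  sqrt( 11 ),sqrt(13 ), 3*sqrt(2),  67,69, 77.62,279*sqrt( 2 )] 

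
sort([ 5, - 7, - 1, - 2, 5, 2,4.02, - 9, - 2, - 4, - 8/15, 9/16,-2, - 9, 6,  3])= [ - 9, - 9, - 7, - 4,-2, - 2, - 2, - 1 , - 8/15 , 9/16, 2, 3,4.02, 5,  5,6]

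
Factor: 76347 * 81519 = 6223731093 = 3^3*17^1*29^1*499^1* 937^1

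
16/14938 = 8/7469 = 0.00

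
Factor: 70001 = 70001^1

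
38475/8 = 4809 + 3/8 = 4809.38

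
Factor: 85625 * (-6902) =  - 2^1*5^4 * 7^1* 17^1*  29^1*137^1 = - 590983750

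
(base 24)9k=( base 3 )22202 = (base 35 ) 6q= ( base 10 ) 236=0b11101100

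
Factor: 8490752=2^8*17^1*1951^1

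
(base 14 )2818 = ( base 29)8c2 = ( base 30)7ps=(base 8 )15646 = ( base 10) 7078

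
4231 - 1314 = 2917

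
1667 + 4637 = 6304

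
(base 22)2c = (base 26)24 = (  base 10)56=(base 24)28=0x38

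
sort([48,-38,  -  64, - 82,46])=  [ - 82, - 64, - 38,46,48 ]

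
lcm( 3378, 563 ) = 3378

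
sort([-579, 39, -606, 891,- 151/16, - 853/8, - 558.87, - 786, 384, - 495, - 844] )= [ - 844,- 786, - 606, - 579,- 558.87, - 495, - 853/8 ,-151/16, 39,384,891 ] 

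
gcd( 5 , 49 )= 1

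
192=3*64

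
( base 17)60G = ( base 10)1750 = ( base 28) 26e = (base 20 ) 47A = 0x6D6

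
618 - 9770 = -9152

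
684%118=94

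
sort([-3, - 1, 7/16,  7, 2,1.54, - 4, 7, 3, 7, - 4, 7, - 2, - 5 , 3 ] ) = [ - 5,-4,-4,-3, - 2, - 1, 7/16,1.54, 2,3,3,7, 7, 7,7]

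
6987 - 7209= - 222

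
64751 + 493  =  65244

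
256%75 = 31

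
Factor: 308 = 2^2 * 7^1*11^1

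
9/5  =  9/5 = 1.80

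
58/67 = 58/67 =0.87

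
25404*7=177828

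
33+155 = 188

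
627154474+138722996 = 765877470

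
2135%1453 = 682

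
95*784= 74480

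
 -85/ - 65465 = 17/13093 = 0.00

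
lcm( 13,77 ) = 1001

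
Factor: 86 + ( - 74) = 12 =2^2*3^1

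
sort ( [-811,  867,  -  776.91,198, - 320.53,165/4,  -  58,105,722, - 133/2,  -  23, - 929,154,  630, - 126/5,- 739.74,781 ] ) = [ - 929,  -  811, - 776.91, - 739.74, - 320.53, - 133/2,  -  58,- 126/5, - 23,165/4,105, 154,198,630, 722, 781,867 ] 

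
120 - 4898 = -4778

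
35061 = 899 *39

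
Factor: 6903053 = 37^1*186569^1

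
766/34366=383/17183=0.02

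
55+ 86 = 141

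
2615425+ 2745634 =5361059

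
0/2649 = 0 = 0.00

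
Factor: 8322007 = 53^1*157019^1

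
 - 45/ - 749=45/749 =0.06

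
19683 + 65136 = 84819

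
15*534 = 8010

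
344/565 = 344/565 = 0.61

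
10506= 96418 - 85912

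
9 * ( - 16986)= - 152874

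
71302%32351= 6600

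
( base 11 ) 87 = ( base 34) 2r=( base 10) 95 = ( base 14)6b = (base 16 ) 5f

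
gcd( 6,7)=1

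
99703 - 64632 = 35071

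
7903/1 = 7903 = 7903.00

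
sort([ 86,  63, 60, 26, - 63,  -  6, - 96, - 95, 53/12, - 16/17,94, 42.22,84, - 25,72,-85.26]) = [ - 96,-95,-85.26,- 63, - 25,-6,-16/17,53/12,26 , 42.22,60,63,72,84,86, 94]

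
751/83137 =751/83137=0.01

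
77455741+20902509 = 98358250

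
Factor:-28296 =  - 2^3 * 3^3*131^1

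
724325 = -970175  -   - 1694500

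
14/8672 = 7/4336 = 0.00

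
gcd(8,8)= 8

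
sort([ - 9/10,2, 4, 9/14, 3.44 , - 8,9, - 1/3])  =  [-8, - 9/10, - 1/3, 9/14, 2, 3.44, 4, 9]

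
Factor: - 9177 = - 3^1*7^1*19^1*23^1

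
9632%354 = 74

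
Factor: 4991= 7^1*23^1*31^1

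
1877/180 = 10 + 77/180 = 10.43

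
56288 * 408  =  22965504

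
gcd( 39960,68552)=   8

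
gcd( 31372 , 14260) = 2852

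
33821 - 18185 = 15636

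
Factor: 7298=2^1*41^1*89^1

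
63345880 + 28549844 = 91895724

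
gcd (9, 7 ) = 1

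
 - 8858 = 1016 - 9874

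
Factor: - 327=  - 3^1 * 109^1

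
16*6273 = 100368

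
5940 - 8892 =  -2952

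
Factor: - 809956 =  - 2^2*7^1*28927^1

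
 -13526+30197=16671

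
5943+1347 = 7290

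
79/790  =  1/10 = 0.10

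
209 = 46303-46094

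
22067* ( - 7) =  - 154469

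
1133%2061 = 1133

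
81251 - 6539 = 74712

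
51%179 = 51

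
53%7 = 4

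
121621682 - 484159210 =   -  362537528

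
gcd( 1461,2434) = 1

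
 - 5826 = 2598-8424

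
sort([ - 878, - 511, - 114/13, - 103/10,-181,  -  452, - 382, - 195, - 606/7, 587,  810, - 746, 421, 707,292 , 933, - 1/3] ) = [-878, - 746, - 511,-452, - 382, - 195, - 181,-606/7, - 103/10,-114/13, - 1/3, 292,421, 587, 707, 810,933] 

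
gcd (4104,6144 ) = 24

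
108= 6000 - 5892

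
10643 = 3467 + 7176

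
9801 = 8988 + 813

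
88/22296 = 11/2787 = 0.00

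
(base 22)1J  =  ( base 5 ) 131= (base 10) 41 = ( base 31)1A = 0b101001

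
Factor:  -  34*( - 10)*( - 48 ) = -16320 = - 2^6*3^1*5^1 * 17^1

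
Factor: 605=5^1*11^2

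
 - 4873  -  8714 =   -  13587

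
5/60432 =5/60432 = 0.00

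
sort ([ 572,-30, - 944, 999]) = [ - 944, - 30,572,999]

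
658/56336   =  47/4024 = 0.01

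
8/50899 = 8/50899 =0.00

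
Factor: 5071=11^1 * 461^1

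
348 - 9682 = - 9334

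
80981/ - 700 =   -  116 + 219/700 = - 115.69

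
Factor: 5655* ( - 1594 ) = -2^1*3^1*  5^1*13^1* 29^1*797^1=   - 9014070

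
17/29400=17/29400 = 0.00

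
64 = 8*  8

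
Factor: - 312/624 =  - 2^( - 1) = - 1/2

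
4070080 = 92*44240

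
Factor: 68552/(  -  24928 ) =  - 11/4 = - 2^( - 2) * 11^1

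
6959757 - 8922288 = - 1962531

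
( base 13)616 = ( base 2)10000001001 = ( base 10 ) 1033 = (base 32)109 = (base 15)48D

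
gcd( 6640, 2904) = 8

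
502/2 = 251 = 251.00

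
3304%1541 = 222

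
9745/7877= 1 + 1868/7877 = 1.24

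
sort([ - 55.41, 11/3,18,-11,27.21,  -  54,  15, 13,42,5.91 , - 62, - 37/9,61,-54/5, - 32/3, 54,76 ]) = [-62,  -  55.41, - 54, - 11, - 54/5,-32/3 , - 37/9,11/3,5.91,13,  15,18, 27.21,42, 54,61,76 ]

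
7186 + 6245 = 13431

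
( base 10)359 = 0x167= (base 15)18E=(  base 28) cn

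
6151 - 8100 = -1949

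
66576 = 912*73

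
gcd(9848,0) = 9848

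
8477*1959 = 16606443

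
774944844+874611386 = 1649556230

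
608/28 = 152/7 = 21.71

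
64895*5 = 324475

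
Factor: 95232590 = 2^1*5^1*61^1*156119^1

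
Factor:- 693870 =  - 2^1 * 3^1*5^1*101^1*229^1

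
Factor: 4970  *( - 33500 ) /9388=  - 41623750/2347 = - 2^1*5^4* 7^1*67^1*71^1*2347^( - 1 ) 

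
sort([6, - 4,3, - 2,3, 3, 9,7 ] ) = [ - 4 , -2,3,3, 3,  6,  7, 9]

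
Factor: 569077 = 569077^1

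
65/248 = 65/248  =  0.26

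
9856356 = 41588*237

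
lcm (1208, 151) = 1208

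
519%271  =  248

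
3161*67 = 211787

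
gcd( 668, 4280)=4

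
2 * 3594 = 7188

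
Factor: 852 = 2^2*3^1*71^1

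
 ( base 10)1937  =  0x791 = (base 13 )b60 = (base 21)485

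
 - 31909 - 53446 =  - 85355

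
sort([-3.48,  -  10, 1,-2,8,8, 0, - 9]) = [ - 10, - 9,- 3.48, - 2, 0, 1,  8, 8]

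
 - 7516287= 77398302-84914589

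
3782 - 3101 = 681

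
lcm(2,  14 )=14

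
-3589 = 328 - 3917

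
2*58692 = 117384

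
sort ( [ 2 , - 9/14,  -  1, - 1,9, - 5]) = [  -  5, - 1, - 1 ,  -  9/14 , 2,9]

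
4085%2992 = 1093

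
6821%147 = 59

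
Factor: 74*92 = 2^3 * 23^1 * 37^1 = 6808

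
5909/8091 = 5909/8091 = 0.73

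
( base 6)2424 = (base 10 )592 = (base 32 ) ig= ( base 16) 250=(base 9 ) 727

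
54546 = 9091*6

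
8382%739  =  253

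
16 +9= 25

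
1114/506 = 2 + 51/253 =2.20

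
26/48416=13/24208=0.00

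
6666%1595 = 286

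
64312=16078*4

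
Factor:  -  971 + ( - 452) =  -1423 = -1423^1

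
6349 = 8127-1778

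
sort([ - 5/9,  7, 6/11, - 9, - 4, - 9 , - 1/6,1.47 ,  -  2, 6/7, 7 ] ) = [ - 9,-9, - 4,-2, - 5/9,-1/6, 6/11, 6/7, 1.47,7, 7 ]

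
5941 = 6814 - 873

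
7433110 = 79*94090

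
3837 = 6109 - 2272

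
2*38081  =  76162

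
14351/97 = 14351/97= 147.95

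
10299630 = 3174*3245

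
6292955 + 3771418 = 10064373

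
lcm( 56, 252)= 504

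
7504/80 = 93 + 4/5 = 93.80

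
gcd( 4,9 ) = 1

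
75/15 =5=5.00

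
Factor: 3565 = 5^1*23^1*31^1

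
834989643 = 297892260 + 537097383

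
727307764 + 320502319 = 1047810083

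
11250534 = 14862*757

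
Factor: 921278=2^1 * 557^1*827^1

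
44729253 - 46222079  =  -1492826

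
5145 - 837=4308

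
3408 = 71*48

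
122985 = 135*911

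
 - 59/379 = -59/379 = - 0.16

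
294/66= 4 + 5/11= 4.45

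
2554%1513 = 1041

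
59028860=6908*8545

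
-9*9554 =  - 85986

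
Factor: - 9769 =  - 9769^1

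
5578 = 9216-3638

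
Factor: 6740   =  2^2 * 5^1*337^1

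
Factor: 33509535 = 3^1*5^1*2233969^1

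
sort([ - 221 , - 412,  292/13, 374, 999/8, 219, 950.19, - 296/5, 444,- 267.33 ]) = [-412, - 267.33, - 221, - 296/5,  292/13, 999/8, 219, 374 , 444, 950.19]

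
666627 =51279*13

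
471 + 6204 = 6675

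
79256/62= 39628/31 = 1278.32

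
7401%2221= 738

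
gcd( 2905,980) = 35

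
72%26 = 20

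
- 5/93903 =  - 5/93903 = - 0.00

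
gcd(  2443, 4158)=7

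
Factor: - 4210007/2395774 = - 2^( - 1)*163^( -1 )*311^1*7349^( - 1) * 13537^1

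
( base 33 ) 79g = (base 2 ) 1111100000000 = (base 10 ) 7936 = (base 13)37C6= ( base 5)223221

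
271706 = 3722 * 73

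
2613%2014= 599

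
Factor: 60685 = 5^1*53^1*229^1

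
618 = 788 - 170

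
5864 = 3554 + 2310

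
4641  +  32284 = 36925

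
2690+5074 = 7764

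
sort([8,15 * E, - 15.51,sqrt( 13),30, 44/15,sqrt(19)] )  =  [-15.51, 44/15,  sqrt(13 ), sqrt( 19), 8 , 30,15*E] 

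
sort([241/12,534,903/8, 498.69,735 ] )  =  [ 241/12,903/8, 498.69, 534,  735 ] 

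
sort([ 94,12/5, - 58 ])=[ - 58,12/5 , 94 ]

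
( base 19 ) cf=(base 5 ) 1433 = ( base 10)243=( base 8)363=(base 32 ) 7j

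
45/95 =9/19 = 0.47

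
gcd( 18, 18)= 18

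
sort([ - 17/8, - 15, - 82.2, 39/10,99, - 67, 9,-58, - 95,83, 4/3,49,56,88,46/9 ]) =[ - 95, - 82.2,-67, - 58, - 15 , - 17/8,4/3,39/10,46/9,9,49  ,  56 , 83,88,99] 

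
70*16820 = 1177400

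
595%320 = 275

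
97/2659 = 97/2659 = 0.04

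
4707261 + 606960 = 5314221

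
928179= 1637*567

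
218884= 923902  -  705018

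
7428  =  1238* 6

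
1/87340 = 1/87340 = 0.00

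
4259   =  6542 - 2283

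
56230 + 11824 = 68054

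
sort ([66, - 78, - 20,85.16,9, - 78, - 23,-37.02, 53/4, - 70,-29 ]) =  [-78 , - 78,-70, - 37.02,-29, - 23,-20,9,53/4,66,85.16]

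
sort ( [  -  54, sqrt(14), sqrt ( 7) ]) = [-54, sqrt(7),sqrt( 14) ]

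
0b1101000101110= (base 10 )6702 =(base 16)1a2e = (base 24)BF6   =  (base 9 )10166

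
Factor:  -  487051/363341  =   - 11^( - 1)*17^( - 1)*29^(- 1 )*67^( - 1)*487051^1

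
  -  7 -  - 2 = - 5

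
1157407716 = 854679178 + 302728538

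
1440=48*30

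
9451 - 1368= 8083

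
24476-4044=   20432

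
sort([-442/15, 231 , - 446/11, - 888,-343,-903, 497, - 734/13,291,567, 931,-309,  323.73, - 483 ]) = [ - 903, - 888,-483, - 343, - 309 , - 734/13,- 446/11, - 442/15,  231 , 291,323.73,  497, 567, 931]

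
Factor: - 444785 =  - 5^1*11^1*8087^1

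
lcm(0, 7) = 0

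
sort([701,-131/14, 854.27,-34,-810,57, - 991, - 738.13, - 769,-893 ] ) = [ - 991, - 893, - 810, - 769, - 738.13,  -  34, - 131/14,57,701, 854.27]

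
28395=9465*3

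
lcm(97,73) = 7081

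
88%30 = 28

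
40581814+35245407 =75827221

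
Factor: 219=3^1 * 73^1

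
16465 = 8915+7550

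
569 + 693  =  1262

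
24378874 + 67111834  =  91490708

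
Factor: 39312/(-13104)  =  -3^1 = - 3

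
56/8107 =56/8107 = 0.01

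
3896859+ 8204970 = 12101829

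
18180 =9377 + 8803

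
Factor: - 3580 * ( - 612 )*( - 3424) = -7501847040 = -  2^9*3^2*5^1*17^1 * 107^1*179^1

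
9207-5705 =3502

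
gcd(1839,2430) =3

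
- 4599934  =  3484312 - 8084246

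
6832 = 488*14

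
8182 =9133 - 951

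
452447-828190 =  - 375743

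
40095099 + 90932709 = 131027808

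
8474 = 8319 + 155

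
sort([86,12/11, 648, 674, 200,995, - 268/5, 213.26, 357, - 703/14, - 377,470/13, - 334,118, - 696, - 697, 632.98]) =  [ - 697,- 696, - 377, - 334, - 268/5, - 703/14, 12/11, 470/13, 86, 118,200, 213.26, 357,632.98, 648 , 674, 995] 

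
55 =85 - 30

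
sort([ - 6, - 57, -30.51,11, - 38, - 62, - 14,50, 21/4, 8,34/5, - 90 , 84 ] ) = [ - 90, - 62, - 57, -38, - 30.51, - 14, - 6, 21/4, 34/5,8, 11, 50, 84 ] 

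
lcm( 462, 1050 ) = 11550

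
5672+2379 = 8051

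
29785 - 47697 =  -17912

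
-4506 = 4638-9144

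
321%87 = 60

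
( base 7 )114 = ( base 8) 74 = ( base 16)3c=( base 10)60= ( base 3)2020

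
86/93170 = 43/46585 = 0.00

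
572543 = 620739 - 48196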